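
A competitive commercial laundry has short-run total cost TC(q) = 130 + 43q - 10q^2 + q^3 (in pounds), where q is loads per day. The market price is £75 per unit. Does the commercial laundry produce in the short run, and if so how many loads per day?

Produce at q = 8

Variable cost is VC = 43q - 10q^2 + q^3, so AVC = VC/q = 43 - 10q + q^2 and MC = dTC/dq = 43 - 20q + 3q^2.
AVC is minimized where dAVC/dq = -10 + 2q = 0, at q = 5; min AVC = 43 - 10·5 + 5^2 = £18.
P = £75 exceeds min AVC = £18, so the firm stays open.
Set P = MC: 75 = 43 - 20q + 3q^2 → -32 - 20q + 3q^2 = 0. The roots are q = -4/3 and q = 8; the profit-maximizing output is on the rising part of MC, so q* = 8.
Check: AVC at q = 8 is £27 ≤ P, so revenue covers variable cost.
Profit = P·q − TC = 75·8 − 346 = £254.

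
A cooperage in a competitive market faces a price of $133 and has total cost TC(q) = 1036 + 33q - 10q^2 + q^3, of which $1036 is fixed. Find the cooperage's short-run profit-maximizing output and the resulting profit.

AVC = 33 - 10q + q^2; min AVC = $8 at q = 5. Since P = $133 ≥ min AVC, the firm produces.
MC = 33 - 20q + 3q^2. Setting P = MC and taking the root on the rising branch gives q* = 10.
TR = 133·10 = 1330. TC = 1036 + 330 = 1366. Profit = 1330 − 1366 = -$36.
By producing, the firm covers all variable cost plus $1000 of fixed cost; shutting down would lose the full $1036.

Profit = -$36 at q = 10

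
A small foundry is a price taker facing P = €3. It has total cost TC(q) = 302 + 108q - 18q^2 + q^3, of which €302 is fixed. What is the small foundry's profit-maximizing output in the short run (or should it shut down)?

Shut down

Variable cost is VC = 108q - 18q^2 + q^3, so AVC = VC/q = 108 - 18q + q^2 and MC = dTC/dq = 108 - 36q + 3q^2.
AVC is minimized where dAVC/dq = -18 + 2q = 0, at q = 9; min AVC = 108 - 18·9 + 9^2 = €27.
Since P = €3 < min AVC = €27, price fails to cover variable cost at any output.
Best response: produce nothing and absorb the €302 fixed cost.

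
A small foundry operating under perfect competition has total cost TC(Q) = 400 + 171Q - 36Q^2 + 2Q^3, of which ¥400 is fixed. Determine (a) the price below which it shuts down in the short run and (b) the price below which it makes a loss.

Shutdown price = ¥9; break-even price = ¥51

Shutdown price = min AVC. AVC = 171 - 36Q + 2Q^2, with vertex at Q = 9 and minimum ¥9.
ATC = 400/Q + 171 - 36Q + 2Q^2. Setting dATC/dQ = −400/Q^2 − 36 + 4Q = 0 gives Q = 10 (since 4·10^3 − 36·10^2 = 400).
min ATC = 400/10 + 171 − 36·10 + 2·10^2 = ¥51. That is the break-even price.
For ¥9 ≤ P < ¥51 the firm produces at a loss; below ¥9 it shuts down.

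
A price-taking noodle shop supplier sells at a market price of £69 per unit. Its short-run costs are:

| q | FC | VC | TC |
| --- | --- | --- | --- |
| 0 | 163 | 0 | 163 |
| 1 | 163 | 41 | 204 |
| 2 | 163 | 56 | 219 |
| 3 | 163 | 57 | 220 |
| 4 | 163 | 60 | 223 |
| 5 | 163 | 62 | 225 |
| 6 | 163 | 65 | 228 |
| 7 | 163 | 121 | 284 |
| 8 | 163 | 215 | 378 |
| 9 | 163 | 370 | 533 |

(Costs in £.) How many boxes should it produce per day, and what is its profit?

Compute π = P·q − TC at each output: q=0: -163; q=1: -135; q=2: -81; q=3: -13; q=4: 53; q=5: 120; q=6: 186; q=7: 199; q=8: 174; q=9: 88.
Profit is maximized at q = 7. AVC there is 121/7 = £17.29 ≤ P, so producing beats shutting down (which would give -£163).

q = 7; profit = £199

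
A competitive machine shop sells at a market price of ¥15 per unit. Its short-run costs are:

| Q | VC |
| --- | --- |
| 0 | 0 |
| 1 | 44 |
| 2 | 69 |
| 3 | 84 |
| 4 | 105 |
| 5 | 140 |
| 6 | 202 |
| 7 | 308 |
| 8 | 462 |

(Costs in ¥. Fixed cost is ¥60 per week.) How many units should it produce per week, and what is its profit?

Q = 0 (shut down); profit = -¥60

Compute π = P·Q − TC at each output: Q=0: -60; Q=1: -89; Q=2: -99; Q=3: -99; Q=4: -105; Q=5: -125; Q=6: -172; Q=7: -263; Q=8: -402.
Profit is highest at Q = 0. Equivalently, the lowest AVC in the table is 105/4 ≈ ¥26.25 at Q = 4, and P = ¥15 falls below it — price never covers variable cost, so the firm shuts down and loses only its fixed cost.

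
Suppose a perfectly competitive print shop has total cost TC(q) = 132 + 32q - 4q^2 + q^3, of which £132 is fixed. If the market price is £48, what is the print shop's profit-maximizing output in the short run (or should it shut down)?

Produce at q = 4

Strip out fixed cost: VC = 32q - 4q^2 + q^3. Then AVC = 32 - 4q + q^2 and MC = 32 - 8q + 3q^2.
AVC hits its minimum where MC = AVC, at q = 2, giving min AVC = 32 - 4·2 + 2^2 = £28.
Since P = £48 ≥ min AVC = £28, price covers variable cost and the firm should produce.
Set P = MC: 48 = 32 - 8q + 3q^2 → -16 - 8q + 3q^2 = 0. The roots are q = -4/3 and q = 4; the profit-maximizing output is on the rising part of MC, so q* = 4.
Check: AVC at q = 4 is £32 ≤ P, so revenue covers variable cost.
Profit = P·q − TC = 48·4 − 260 = -£68, a loss, but smaller than the £132 fixed cost the firm would lose by shutting down.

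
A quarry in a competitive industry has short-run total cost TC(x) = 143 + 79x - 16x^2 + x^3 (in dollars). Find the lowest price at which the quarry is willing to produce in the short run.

$15 per unit

Short-run supply begins at min AVC. From VC = 79x - 16x^2 + x^3, AVC = 79 - 16x + x^2.
At the minimum of AVC, MC = AVC. MC = 79 - 32x + 3x^2; setting MC = AVC gives 2x^2 - 16x = 0, so x = 8. min AVC = 15.
For P < $15 the firm produces nothing.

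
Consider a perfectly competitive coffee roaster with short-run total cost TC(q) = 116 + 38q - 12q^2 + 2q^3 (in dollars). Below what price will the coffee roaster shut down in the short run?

$20 per unit

Short-run supply begins at min AVC. From VC = 38q - 12q^2 + 2q^3, AVC = 38 - 12q + 2q^2.
At the minimum of AVC, MC = AVC. MC = 38 - 24q + 6q^2; setting MC = AVC gives 4q^2 - 12q = 0, so q = 3. min AVC = 20.
The firm shuts down for any P below $20.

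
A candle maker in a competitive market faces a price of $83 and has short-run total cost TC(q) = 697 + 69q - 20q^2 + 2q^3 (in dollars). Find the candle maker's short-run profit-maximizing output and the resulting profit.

AVC = 69 - 20q + 2q^2; min AVC = $19 at q = 5. Since P = $83 ≥ min AVC, the firm produces.
With MC = 69 - 40q + 6q^2, P = MC on the upward-sloping part at q* = 7.
TR = 83·7 = 581. TC = 697 + 189 = 886. Profit = 581 − 886 = -$305.
Shutting down would mean losing the fixed cost of $697, so operating at a loss of $305 is better by $392.

Profit = -$305 at q = 7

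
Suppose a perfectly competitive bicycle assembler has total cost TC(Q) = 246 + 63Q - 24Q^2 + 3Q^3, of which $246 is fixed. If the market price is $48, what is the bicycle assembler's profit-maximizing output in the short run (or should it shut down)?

Variable cost is VC = 63Q - 24Q^2 + 3Q^3, so AVC = VC/Q = 63 - 24Q + 3Q^2 and MC = dTC/dQ = 63 - 48Q + 9Q^2.
The AVC parabola has its vertex at Q = 24/6 = 4, where AVC = 63 - 24·4 + 3·4^2 = $15.
Since P = $48 ≥ min AVC = $15, price covers variable cost and the firm should produce.
Set P = MC: 48 = 63 - 48Q + 9Q^2 → 15 - 48Q + 9Q^2 = 0. The roots are Q = 1/3 and Q = 5; the profit-maximizing output is on the rising part of MC, so Q* = 5.
Check: AVC at Q = 5 is $18 ≤ P, so revenue covers variable cost.
Profit = P·Q − TC = 48·5 − 336 = -$96, a loss, but smaller than the $246 fixed cost the firm would lose by shutting down.

Produce at Q = 5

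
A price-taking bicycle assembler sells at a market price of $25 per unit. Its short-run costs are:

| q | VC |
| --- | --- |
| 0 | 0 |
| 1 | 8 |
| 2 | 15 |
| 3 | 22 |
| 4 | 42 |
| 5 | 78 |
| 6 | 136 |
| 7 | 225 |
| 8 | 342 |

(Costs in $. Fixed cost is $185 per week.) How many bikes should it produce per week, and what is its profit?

Profit at each row (π = 25q − TC): q=0: -185; q=1: -168; q=2: -150; q=3: -132; q=4: -127; q=5: -138; q=6: -171; q=7: -235; q=8: -327.
Profit is maximized at q = 4. AVC there is 42/4 = $10.50 ≤ P, so producing beats shutting down (which would give -$185).

q = 4; profit = -$127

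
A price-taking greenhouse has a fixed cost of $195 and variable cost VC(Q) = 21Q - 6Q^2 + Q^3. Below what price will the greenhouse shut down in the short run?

The shutdown price is the minimum of AVC. VC = 21Q - 6Q^2 + Q^3, so AVC = 21 - 6Q + Q^2.
At the minimum of AVC, MC = AVC. MC = 21 - 12Q + 3Q^2; setting MC = AVC gives 2Q^2 - 6Q = 0, so Q = 3. min AVC = 12.
The firm shuts down for any P below $12.

$12 per unit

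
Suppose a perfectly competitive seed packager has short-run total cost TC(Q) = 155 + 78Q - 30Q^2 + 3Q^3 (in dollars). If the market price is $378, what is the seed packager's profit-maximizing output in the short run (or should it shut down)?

Variable cost is VC = 78Q - 30Q^2 + 3Q^3, so AVC = VC/Q = 78 - 30Q + 3Q^2 and MC = dTC/dQ = 78 - 60Q + 9Q^2.
AVC hits its minimum where MC = AVC, at Q = 5, giving min AVC = 78 - 30·5 + 3·5^2 = $3.
Since P = $378 ≥ min AVC = $3, price covers variable cost and the firm should produce.
Solving P = MC: -300 - 60Q + 9Q^2 = 0 ⇒ Q = -10/3 or 10. On the upward-sloping branch, Q* = 10.
Check: AVC at Q = 10 is $78 ≤ P, so revenue covers variable cost.
Profit = P·Q − TC = 378·10 − 935 = $2845.

Produce at Q = 10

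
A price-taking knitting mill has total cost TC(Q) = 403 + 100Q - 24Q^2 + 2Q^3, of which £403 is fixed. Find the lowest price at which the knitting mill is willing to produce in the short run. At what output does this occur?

£28 per unit, at Q = 6

The shutdown price is the minimum of AVC. VC = 100Q - 24Q^2 + 2Q^3, so AVC = 100 - 24Q + 2Q^2.
dAVC/dQ = -24 + 4Q = 0 gives Q = 6. min AVC = 100 - 24·6 + 2·6^2 = 28.
So the shutdown price is £28.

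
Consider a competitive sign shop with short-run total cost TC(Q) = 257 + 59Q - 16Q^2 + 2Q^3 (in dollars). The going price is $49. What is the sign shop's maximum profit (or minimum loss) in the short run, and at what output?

Profit = -$157 at Q = 5

AVC = 59 - 16Q + 2Q^2 has its minimum $27 at Q = 4; price $49 clears that bar, so the firm operates.
MC = 59 - 32Q + 6Q^2. Setting P = MC and taking the root on the rising branch gives Q* = 5.
TR = 49·5 = 245. TC = 257 + 145 = 402. Profit = 245 − 402 = -$157.
By producing, the firm covers all variable cost plus $100 of fixed cost; shutting down would lose the full $257.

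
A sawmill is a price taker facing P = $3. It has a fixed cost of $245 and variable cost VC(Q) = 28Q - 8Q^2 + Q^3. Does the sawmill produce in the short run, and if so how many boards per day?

Shut down

From TC, MC = TC'(Q) = 28 - 16Q + 3Q^2 and AVC = VC/Q = 28 - 8Q + Q^2.
AVC is minimized where dAVC/dQ = -8 + 2Q = 0, at Q = 4; min AVC = 28 - 8·4 + 4^2 = $12.
Since P = $3 < min AVC = $12, price fails to cover variable cost at any output.
Shutting down limits the loss to fixed cost, $245.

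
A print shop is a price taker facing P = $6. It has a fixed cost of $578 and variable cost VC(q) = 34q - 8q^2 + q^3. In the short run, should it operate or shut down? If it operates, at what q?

Strip out fixed cost: VC = 34q - 8q^2 + q^3. Then AVC = 34 - 8q + q^2 and MC = 34 - 16q + 3q^2.
The AVC parabola has its vertex at q = 8/2 = 4, where AVC = 34 - 8·4 + 4^2 = $18.
With P < min AVC ($6 < $18), every unit sold adds to the loss.
Best response: produce nothing and absorb the $578 fixed cost.

Shut down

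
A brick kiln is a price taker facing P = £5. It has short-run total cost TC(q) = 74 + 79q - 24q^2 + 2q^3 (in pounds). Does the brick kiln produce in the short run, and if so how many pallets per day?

Shut down

Strip out fixed cost: VC = 79q - 24q^2 + 2q^3. Then AVC = 79 - 24q + 2q^2 and MC = 79 - 48q + 6q^2.
AVC hits its minimum where MC = AVC, at q = 6, giving min AVC = 79 - 24·6 + 2·6^2 = £7.
Since P = £5 < min AVC = £7, price fails to cover variable cost at any output.
Best response: produce nothing and absorb the £74 fixed cost.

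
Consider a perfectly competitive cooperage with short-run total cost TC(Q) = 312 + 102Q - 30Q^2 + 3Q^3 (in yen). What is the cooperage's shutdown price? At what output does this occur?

The firm shuts down when price falls below the minimum of average variable cost. AVC = VC/Q = 102 - 30Q + 3Q^2.
At the minimum of AVC, MC = AVC. MC = 102 - 60Q + 9Q^2; setting MC = AVC gives 6Q^2 - 30Q = 0, so Q = 5. min AVC = 27.
So the shutdown price is ¥27.

¥27 per unit, at Q = 5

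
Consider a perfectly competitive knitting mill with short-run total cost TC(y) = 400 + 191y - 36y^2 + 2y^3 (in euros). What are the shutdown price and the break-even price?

Shutdown price = €29; break-even price = €71

AVC = 191 - 36y + 2y^2; minimized at y = 9, giving min AVC = €29. That is the shutdown price.
ATC = 400/y + 191 - 36y + 2y^2. Setting dATC/dy = −400/y^2 − 36 + 4y = 0 gives y = 10 (since 4·10^3 − 36·10^2 = 400).
min ATC = 400/10 + 191 − 36·10 + 2·10^2 = €71. That is the break-even price.
Between these two prices the firm operates at a loss; above €71 it earns a profit.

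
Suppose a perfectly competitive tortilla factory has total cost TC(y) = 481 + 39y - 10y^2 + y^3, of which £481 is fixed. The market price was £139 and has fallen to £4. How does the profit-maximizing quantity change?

AVC = 39 - 10y + y^2, minimized at y = 5 where min AVC = £14. MC = 39 - 20y + 3y^2.
With P = £139 above the shutdown price, P = MC gives y = 10.
At P = £4 < min AVC = £14, price no longer covers variable cost at any output, so the firm shuts down: y = 0.

Output falls from 10 to 0 (the firm shuts down)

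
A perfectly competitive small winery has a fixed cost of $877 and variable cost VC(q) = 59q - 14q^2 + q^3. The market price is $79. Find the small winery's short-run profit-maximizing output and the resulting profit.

AVC = 59 - 14q + q^2; min AVC = $10 at q = 7. Since P = $79 ≥ min AVC, the firm produces.
With MC = 59 - 28q + 3q^2, P = MC on the upward-sloping part at q* = 10.
TR = 79·10 = 790. TC = 877 + 190 = 1067. Profit = 790 − 1067 = -$277.
That loss of $277 beats the $877 the firm would lose by shutting down; producing recovers $600 of fixed cost.

Profit = -$277 at q = 10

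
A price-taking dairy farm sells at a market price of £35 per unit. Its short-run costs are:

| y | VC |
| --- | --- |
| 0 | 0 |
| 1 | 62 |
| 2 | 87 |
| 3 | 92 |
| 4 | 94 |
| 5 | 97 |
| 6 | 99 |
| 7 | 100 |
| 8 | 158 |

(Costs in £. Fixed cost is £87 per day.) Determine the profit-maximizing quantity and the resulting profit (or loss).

y = 7; profit = £58

Profit at each row (π = 35y − TC): y=0: -87; y=1: -114; y=2: -104; y=3: -74; y=4: -41; y=5: -9; y=6: 24; y=7: 58; y=8: 35.
Profit is maximized at y = 7. AVC there is 100/7 = £14.29 ≤ P, so producing beats shutting down (which would give -£87).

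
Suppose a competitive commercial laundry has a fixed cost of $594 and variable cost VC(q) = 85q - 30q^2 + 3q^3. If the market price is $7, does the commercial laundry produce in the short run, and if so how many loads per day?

Strip out fixed cost: VC = 85q - 30q^2 + 3q^3. Then AVC = 85 - 30q + 3q^2 and MC = 85 - 60q + 9q^2.
AVC is minimized where dAVC/dq = -30 + 6q = 0, at q = 5; min AVC = 85 - 30·5 + 3·5^2 = $10.
Since P = $7 < min AVC = $10, price fails to cover variable cost at any output.
Shutting down limits the loss to fixed cost, $594.

Shut down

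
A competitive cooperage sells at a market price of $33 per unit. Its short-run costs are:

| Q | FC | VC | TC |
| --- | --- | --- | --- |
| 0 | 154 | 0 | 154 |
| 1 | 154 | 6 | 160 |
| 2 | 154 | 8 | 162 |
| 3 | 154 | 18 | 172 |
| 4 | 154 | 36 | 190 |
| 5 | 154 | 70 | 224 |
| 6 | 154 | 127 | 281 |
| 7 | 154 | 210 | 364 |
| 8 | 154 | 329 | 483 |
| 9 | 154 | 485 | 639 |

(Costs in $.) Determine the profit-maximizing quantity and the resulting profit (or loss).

Q = 4; profit = -$58

Compute π = P·Q − TC at each output: Q=0: -154; Q=1: -127; Q=2: -96; Q=3: -73; Q=4: -58; Q=5: -59; Q=6: -83; Q=7: -133; Q=8: -219; Q=9: -342.
Profit is maximized at Q = 4. AVC there is 36/4 = $9 ≤ P, so producing beats shutting down (which would give -$154).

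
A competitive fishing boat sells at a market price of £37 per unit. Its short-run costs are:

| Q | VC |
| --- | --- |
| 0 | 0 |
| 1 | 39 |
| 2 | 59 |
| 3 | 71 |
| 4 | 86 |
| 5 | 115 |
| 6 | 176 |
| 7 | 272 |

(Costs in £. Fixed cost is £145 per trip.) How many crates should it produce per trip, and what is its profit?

Tabulate TR − TC: Q=0: -145; Q=1: -147; Q=2: -130; Q=3: -105; Q=4: -83; Q=5: -75; Q=6: -99; Q=7: -158.
Profit is maximized at Q = 5. AVC there is 115/5 = £23 ≤ P, so producing beats shutting down (which would give -£145).

Q = 5; profit = -£75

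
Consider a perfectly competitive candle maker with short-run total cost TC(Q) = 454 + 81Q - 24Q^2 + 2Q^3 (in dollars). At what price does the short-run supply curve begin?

Short-run supply begins at min AVC. From VC = 81Q - 24Q^2 + 2Q^3, AVC = 81 - 24Q + 2Q^2.
dAVC/dQ = -24 + 4Q = 0 gives Q = 6. min AVC = 81 - 24·6 + 2·6^2 = 9.
So the shutdown price is $9.

$9 per unit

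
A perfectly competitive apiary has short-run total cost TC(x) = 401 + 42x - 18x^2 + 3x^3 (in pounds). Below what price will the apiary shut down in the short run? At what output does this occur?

£15 per unit, at x = 3

The firm shuts down when price falls below the minimum of average variable cost. AVC = VC/x = 42 - 18x + 3x^2.
At the minimum of AVC, MC = AVC. MC = 42 - 36x + 9x^2; setting MC = AVC gives 6x^2 - 18x = 0, so x = 3. min AVC = 15.
For P < £15 the firm produces nothing.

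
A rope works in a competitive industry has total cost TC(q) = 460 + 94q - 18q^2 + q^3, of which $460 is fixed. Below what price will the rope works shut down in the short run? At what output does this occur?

$13 per unit, at q = 9

Short-run supply begins at min AVC. From VC = 94q - 18q^2 + q^3, AVC = 94 - 18q + q^2.
dAVC/dq = -18 + 2q = 0 gives q = 9. min AVC = 94 - 18·9 + 9^2 = 13.
For P < $13 the firm produces nothing.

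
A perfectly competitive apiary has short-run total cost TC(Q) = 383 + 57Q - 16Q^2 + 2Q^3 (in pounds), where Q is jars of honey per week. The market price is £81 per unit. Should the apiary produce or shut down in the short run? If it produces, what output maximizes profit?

Produce at Q = 6

Strip out fixed cost: VC = 57Q - 16Q^2 + 2Q^3. Then AVC = 57 - 16Q + 2Q^2 and MC = 57 - 32Q + 6Q^2.
AVC hits its minimum where MC = AVC, at Q = 4, giving min AVC = 57 - 16·4 + 2·4^2 = £25.
Since P = £81 ≥ min AVC = £25, price covers variable cost and the firm should produce.
Set P = MC: 81 = 57 - 32Q + 6Q^2 → -24 - 32Q + 6Q^2 = 0. The roots are Q = -2/3 and Q = 6; the profit-maximizing output is on the rising part of MC, so Q* = 6.
Check: AVC at Q = 6 is £33 ≤ P, so revenue covers variable cost.
Profit = P·Q − TC = 81·6 − 581 = -£95, a loss, but smaller than the £383 fixed cost the firm would lose by shutting down.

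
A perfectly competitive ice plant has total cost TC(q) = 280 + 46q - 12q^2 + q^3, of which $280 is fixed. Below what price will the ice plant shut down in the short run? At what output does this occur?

$10 per unit, at q = 6

The shutdown price is the minimum of AVC. VC = 46q - 12q^2 + q^3, so AVC = 46 - 12q + q^2.
At the minimum of AVC, MC = AVC. MC = 46 - 24q + 3q^2; setting MC = AVC gives 2q^2 - 12q = 0, so q = 6. min AVC = 10.
For P < $10 the firm produces nothing.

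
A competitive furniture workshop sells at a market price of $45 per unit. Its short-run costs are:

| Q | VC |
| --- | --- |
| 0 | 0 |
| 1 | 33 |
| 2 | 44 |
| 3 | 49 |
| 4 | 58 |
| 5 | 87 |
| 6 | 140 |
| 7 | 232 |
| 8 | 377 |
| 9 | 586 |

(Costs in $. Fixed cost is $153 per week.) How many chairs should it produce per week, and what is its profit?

Q = 5; profit = -$15

Compute π = P·Q − TC at each output: Q=0: -153; Q=1: -141; Q=2: -107; Q=3: -67; Q=4: -31; Q=5: -15; Q=6: -23; Q=7: -70; Q=8: -170; Q=9: -334.
Profit is maximized at Q = 5. AVC there is 87/5 = $17.40 ≤ P, so producing beats shutting down (which would give -$153).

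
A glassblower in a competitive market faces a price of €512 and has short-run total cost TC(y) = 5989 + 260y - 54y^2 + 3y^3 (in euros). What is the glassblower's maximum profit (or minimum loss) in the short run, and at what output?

Profit = -€109 at y = 14

AVC = 260 - 54y + 3y^2 has its minimum €17 at y = 9; price €512 clears that bar, so the firm operates.
MC = 260 - 108y + 9y^2. Setting P = MC and taking the root on the rising branch gives y* = 14.
TR = 512·14 = 7168. TC = 5989 + 1288 = 7277. Profit = 7168 − 7277 = -€109.
By producing, the firm covers all variable cost plus €5880 of fixed cost; shutting down would lose the full €5989.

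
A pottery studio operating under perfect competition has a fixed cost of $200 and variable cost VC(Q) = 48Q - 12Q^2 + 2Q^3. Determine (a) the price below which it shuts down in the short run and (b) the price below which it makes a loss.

AVC = 48 - 12Q + 2Q^2; minimized at Q = 3, giving min AVC = $30. That is the shutdown price.
ATC = 200/Q + 48 - 12Q + 2Q^2. Setting dATC/dQ = −200/Q^2 − 12 + 4Q = 0 gives Q = 5 (since 4·5^3 − 12·5^2 = 200).
min ATC = 200/5 + 48 − 12·5 + 2·5^2 = $78. That is the break-even price.
For $30 ≤ P < $78 the firm produces at a loss; below $30 it shuts down.

Shutdown price = $30; break-even price = $78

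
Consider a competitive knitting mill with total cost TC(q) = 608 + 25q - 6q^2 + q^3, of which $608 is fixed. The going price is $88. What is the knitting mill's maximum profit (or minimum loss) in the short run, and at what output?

Profit = -$216 at q = 7

AVC = 25 - 6q + q^2 has its minimum $16 at q = 3; price $88 clears that bar, so the firm operates.
MC = 25 - 12q + 3q^2. Setting P = MC and taking the root on the rising branch gives q* = 7.
TR = 88·7 = 616. TC = 608 + 224 = 832. Profit = 616 − 832 = -$216.
By producing, the firm covers all variable cost plus $392 of fixed cost; shutting down would lose the full $608.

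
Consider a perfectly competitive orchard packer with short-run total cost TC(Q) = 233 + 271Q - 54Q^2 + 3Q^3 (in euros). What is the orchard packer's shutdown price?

The shutdown price is the minimum of AVC. VC = 271Q - 54Q^2 + 3Q^3, so AVC = 271 - 54Q + 3Q^2.
dAVC/dQ = -54 + 6Q = 0 gives Q = 9. min AVC = 271 - 54·9 + 3·9^2 = 28.
For P < €28 the firm produces nothing.

€28 per unit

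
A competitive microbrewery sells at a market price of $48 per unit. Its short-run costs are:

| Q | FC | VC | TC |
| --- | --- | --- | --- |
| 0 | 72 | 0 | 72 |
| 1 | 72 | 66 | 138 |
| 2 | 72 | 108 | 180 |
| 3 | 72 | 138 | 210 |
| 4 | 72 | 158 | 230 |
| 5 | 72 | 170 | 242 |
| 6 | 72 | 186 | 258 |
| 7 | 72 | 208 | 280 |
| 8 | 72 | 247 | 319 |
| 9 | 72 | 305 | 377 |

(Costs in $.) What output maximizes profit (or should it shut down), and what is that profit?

Compute π = P·Q − TC at each output: Q=0: -72; Q=1: -90; Q=2: -84; Q=3: -66; Q=4: -38; Q=5: -2; Q=6: 30; Q=7: 56; Q=8: 65; Q=9: 55.
Profit is maximized at Q = 8. AVC there is 247/8 = $30.88 ≤ P, so producing beats shutting down (which would give -$72).

Q = 8; profit = $65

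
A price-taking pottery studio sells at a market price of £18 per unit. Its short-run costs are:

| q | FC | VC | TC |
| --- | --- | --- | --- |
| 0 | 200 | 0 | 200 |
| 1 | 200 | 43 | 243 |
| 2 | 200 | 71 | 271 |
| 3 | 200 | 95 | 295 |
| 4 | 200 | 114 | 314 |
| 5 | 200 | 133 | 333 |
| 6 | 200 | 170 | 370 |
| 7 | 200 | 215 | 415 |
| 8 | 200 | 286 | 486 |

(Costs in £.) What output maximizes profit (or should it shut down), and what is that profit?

Compute π = P·q − TC at each output: q=0: -200; q=1: -225; q=2: -235; q=3: -241; q=4: -242; q=5: -243; q=6: -262; q=7: -289; q=8: -342.
Profit is highest at q = 0. Equivalently, the lowest AVC in the table is 133/5 ≈ £26.60 at q = 5, and P = £18 falls below it — price never covers variable cost, so the firm shuts down and loses only its fixed cost.

q = 0 (shut down); profit = -£200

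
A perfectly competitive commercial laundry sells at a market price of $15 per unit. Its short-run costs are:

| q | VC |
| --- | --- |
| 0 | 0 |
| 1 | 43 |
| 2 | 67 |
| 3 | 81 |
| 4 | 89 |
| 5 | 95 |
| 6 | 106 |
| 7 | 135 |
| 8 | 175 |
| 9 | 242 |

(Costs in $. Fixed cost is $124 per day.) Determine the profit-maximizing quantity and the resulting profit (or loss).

q = 0 (shut down); profit = -$124

Compute π = P·q − TC at each output: q=0: -124; q=1: -152; q=2: -161; q=3: -160; q=4: -153; q=5: -144; q=6: -140; q=7: -154; q=8: -179; q=9: -231.
Profit is highest at q = 0. Equivalently, the lowest AVC in the table is 106/6 ≈ $17.67 at q = 6, and P = $15 falls below it — price never covers variable cost, so the firm shuts down and loses only its fixed cost.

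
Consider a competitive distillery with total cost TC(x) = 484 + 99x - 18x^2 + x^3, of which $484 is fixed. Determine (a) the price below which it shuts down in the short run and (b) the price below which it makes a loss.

Shutdown price = $18; break-even price = $66

Shutdown price = min AVC. AVC = 99 - 18x + x^2, with vertex at x = 9 and minimum $18.
ATC = 484/x + 99 - 18x + x^2. Setting dATC/dx = −484/x^2 − 18 + 2x = 0 gives x = 11 (since 2·11^3 − 18·11^2 = 484).
min ATC = 484/11 + 99 − 18·11 + 11^2 = $66. That is the break-even price.
Between these two prices the firm operates at a loss; above $66 it earns a profit.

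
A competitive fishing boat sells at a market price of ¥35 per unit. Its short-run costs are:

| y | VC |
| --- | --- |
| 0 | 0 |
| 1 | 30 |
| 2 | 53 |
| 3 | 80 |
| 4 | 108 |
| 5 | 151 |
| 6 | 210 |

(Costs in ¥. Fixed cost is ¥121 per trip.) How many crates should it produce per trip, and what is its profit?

Profit at each row (π = 35y − TC): y=0: -121; y=1: -116; y=2: -104; y=3: -96; y=4: -89; y=5: -97; y=6: -121.
Profit is maximized at y = 4. AVC there is 108/4 = ¥27 ≤ P, so producing beats shutting down (which would give -¥121).

y = 4; profit = -¥89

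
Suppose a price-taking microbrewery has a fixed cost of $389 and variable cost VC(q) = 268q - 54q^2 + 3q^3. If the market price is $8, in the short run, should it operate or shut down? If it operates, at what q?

Shut down

Strip out fixed cost: VC = 268q - 54q^2 + 3q^3. Then AVC = 268 - 54q + 3q^2 and MC = 268 - 108q + 9q^2.
AVC hits its minimum where MC = AVC, at q = 9, giving min AVC = 268 - 54·9 + 3·9^2 = $25.
Since P = $8 < min AVC = $25, price fails to cover variable cost at any output.
Best response: produce nothing and absorb the $389 fixed cost.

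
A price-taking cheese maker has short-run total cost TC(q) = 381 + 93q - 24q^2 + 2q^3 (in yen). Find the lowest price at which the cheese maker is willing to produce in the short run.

The firm shuts down when price falls below the minimum of average variable cost. AVC = VC/q = 93 - 24q + 2q^2.
dAVC/dq = -24 + 4q = 0 gives q = 6. min AVC = 93 - 24·6 + 2·6^2 = 21.
The firm shuts down for any P below ¥21.

¥21 per unit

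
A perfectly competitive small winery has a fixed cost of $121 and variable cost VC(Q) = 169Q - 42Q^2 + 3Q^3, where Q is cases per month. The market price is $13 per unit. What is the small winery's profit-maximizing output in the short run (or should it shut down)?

Shut down

From TC, MC = TC'(Q) = 169 - 84Q + 9Q^2 and AVC = VC/Q = 169 - 42Q + 3Q^2.
The AVC parabola has its vertex at Q = 42/6 = 7, where AVC = 169 - 42·7 + 3·7^2 = $22.
P = $13 lies below min AVC = $22; no output level covers variable cost.
Best response: produce nothing and absorb the $121 fixed cost.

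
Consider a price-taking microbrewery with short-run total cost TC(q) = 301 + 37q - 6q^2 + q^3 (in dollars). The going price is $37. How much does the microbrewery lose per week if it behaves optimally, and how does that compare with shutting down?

Profit = -$269 at q = 4

AVC = 37 - 6q + q^2 has its minimum $28 at q = 3; price $37 clears that bar, so the firm operates.
With MC = 37 - 12q + 3q^2, P = MC on the upward-sloping part at q* = 4.
TR = 37·4 = 148. TC = 301 + 116 = 417. Profit = 148 − 417 = -$269.
That loss of $269 beats the $301 the firm would lose by shutting down; producing recovers $32 of fixed cost.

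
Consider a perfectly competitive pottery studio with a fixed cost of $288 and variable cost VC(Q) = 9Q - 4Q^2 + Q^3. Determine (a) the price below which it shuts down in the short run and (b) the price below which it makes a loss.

AVC = 9 - 4Q + Q^2; minimized at Q = 2, giving min AVC = $5. That is the shutdown price.
ATC = 288/Q + 9 - 4Q + Q^2. Setting dATC/dQ = −288/Q^2 − 4 + 2Q = 0 gives Q = 6 (since 2·6^3 − 4·6^2 = 288).
min ATC = 288/6 + 9 − 4·6 + 6^2 = $69. That is the break-even price.
Between these two prices the firm operates at a loss; above $69 it earns a profit.

Shutdown price = $5; break-even price = $69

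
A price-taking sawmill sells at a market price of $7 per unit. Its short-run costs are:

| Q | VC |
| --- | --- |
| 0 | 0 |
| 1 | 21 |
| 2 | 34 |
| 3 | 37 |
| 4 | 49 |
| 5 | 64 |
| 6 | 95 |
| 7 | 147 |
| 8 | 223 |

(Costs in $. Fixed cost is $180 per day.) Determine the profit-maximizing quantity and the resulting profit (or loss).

Profit at each row (π = 7Q − TC): Q=0: -180; Q=1: -194; Q=2: -200; Q=3: -196; Q=4: -201; Q=5: -209; Q=6: -233; Q=7: -278; Q=8: -347.
Profit is highest at Q = 0. Equivalently, the lowest AVC in the table is 49/4 ≈ $12.25 at Q = 4, and P = $7 falls below it — price never covers variable cost, so the firm shuts down and loses only its fixed cost.

Q = 0 (shut down); profit = -$180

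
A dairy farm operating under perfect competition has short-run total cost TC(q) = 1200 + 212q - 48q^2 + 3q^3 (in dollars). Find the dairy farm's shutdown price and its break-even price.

AVC = 212 - 48q + 3q^2; minimized at q = 8, giving min AVC = $20. That is the shutdown price.
ATC = 1200/q + 212 - 48q + 3q^2. Setting dATC/dq = −1200/q^2 − 48 + 6q = 0 gives q = 10 (since 6·10^3 − 48·10^2 = 1200).
min ATC = 1200/10 + 212 − 48·10 + 3·10^2 = $152. That is the break-even price.
For $20 ≤ P < $152 the firm produces at a loss; below $20 it shuts down.

Shutdown price = $20; break-even price = $152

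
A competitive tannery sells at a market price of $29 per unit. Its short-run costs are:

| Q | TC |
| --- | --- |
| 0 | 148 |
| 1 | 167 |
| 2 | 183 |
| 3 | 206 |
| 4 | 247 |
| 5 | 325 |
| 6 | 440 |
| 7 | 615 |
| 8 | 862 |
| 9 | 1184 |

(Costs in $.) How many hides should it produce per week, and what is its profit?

Q = 3; profit = -$119

Tabulate TR − TC: Q=0: -148; Q=1: -138; Q=2: -125; Q=3: -119; Q=4: -131; Q=5: -180; Q=6: -266; Q=7: -412; Q=8: -630; Q=9: -923.
Profit is maximized at Q = 3. AVC there is 58/3 = $19.33 ≤ P, so producing beats shutting down (which would give -$148).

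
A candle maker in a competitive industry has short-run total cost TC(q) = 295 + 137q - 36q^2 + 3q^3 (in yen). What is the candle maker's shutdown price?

The firm shuts down when price falls below the minimum of average variable cost. AVC = VC/q = 137 - 36q + 3q^2.
At the minimum of AVC, MC = AVC. MC = 137 - 72q + 9q^2; setting MC = AVC gives 6q^2 - 36q = 0, so q = 6. min AVC = 29.
The firm shuts down for any P below ¥29.

¥29 per unit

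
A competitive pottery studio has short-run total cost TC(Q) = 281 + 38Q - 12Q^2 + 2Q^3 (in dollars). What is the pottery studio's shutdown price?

Short-run supply begins at min AVC. From VC = 38Q - 12Q^2 + 2Q^3, AVC = 38 - 12Q + 2Q^2.
dAVC/dQ = -12 + 4Q = 0 gives Q = 3. min AVC = 38 - 12·3 + 2·3^2 = 20.
So the shutdown price is $20.

$20 per unit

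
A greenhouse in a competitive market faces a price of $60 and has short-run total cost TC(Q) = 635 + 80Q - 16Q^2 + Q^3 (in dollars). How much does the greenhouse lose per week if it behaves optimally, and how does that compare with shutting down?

Profit = -$235 at Q = 10

AVC = 80 - 16Q + Q^2; min AVC = $16 at Q = 8. Since P = $60 ≥ min AVC, the firm produces.
MC = 80 - 32Q + 3Q^2. Setting P = MC and taking the root on the rising branch gives Q* = 10.
TR = 60·10 = 600. TC = 635 + 200 = 835. Profit = 600 − 835 = -$235.
Shutting down would mean losing the fixed cost of $635, so operating at a loss of $235 is better by $400.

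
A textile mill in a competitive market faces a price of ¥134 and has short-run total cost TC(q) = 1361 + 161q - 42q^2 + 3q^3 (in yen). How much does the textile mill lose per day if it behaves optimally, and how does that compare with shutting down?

AVC = 161 - 42q + 3q^2; min AVC = ¥14 at q = 7. Since P = ¥134 ≥ min AVC, the firm produces.
With MC = 161 - 84q + 9q^2, P = MC on the upward-sloping part at q* = 9.
TR = 134·9 = 1206. TC = 1361 + 234 = 1595. Profit = 1206 − 1595 = -¥389.
Shutting down would mean losing the fixed cost of ¥1361, so operating at a loss of ¥389 is better by ¥972.

Profit = -¥389 at q = 9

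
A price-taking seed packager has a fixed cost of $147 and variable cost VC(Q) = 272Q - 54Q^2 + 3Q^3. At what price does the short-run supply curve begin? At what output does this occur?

$29 per unit, at Q = 9

The shutdown price is the minimum of AVC. VC = 272Q - 54Q^2 + 3Q^3, so AVC = 272 - 54Q + 3Q^2.
dAVC/dQ = -54 + 6Q = 0 gives Q = 9. min AVC = 272 - 54·9 + 3·9^2 = 29.
So the shutdown price is $29.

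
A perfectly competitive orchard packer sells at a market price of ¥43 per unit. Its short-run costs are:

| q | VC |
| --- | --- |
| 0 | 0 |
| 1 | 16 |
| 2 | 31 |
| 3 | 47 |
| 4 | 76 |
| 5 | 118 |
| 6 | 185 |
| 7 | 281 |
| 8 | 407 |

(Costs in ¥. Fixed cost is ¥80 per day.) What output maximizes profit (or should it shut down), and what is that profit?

q = 5; profit = ¥17

Compute π = P·q − TC at each output: q=0: -80; q=1: -53; q=2: -25; q=3: 2; q=4: 16; q=5: 17; q=6: -7; q=7: -60; q=8: -143.
Profit is maximized at q = 5. AVC there is 118/5 = ¥23.60 ≤ P, so producing beats shutting down (which would give -¥80).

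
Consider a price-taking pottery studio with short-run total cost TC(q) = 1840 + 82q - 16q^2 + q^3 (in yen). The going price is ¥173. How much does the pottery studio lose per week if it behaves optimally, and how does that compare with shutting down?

AVC = 82 - 16q + q^2; min AVC = ¥18 at q = 8. Since P = ¥173 ≥ min AVC, the firm produces.
With MC = 82 - 32q + 3q^2, P = MC on the upward-sloping part at q* = 13.
TR = 173·13 = 2249. TC = 1840 + 559 = 2399. Profit = 2249 − 2399 = -¥150.
Shutting down would mean losing the fixed cost of ¥1840, so operating at a loss of ¥150 is better by ¥1690.

Profit = -¥150 at q = 13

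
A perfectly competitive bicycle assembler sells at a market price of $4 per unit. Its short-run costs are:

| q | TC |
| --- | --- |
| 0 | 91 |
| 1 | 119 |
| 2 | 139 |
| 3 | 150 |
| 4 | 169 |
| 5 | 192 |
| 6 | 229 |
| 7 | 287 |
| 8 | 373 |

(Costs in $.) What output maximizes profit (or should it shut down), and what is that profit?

q = 0 (shut down); profit = -$91

Tabulate TR − TC: q=0: -91; q=1: -115; q=2: -131; q=3: -138; q=4: -153; q=5: -172; q=6: -205; q=7: -259; q=8: -341.
Profit is highest at q = 0. Equivalently, the lowest AVC in the table is 78/4 ≈ $19.50 at q = 4, and P = $4 falls below it — price never covers variable cost, so the firm shuts down and loses only its fixed cost.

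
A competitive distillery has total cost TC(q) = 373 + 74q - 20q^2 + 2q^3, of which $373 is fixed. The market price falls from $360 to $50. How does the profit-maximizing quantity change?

Output falls from 11 to 6

MC = 74 - 40q + 6q^2; the shutdown threshold is min AVC = $24 (at q = 5).
At P = $360 ≥ min AVC, set P = MC on the rising branch: q = 11.
At P = $50 ≥ min AVC, set P = MC: q = 6. The firm stays open but cuts output.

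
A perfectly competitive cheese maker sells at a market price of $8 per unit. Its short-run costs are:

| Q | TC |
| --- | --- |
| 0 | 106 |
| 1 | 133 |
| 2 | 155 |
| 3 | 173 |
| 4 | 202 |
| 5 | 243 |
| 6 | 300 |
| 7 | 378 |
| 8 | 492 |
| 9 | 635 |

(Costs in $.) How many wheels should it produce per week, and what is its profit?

Q = 0 (shut down); profit = -$106

Tabulate TR − TC: Q=0: -106; Q=1: -125; Q=2: -139; Q=3: -149; Q=4: -170; Q=5: -203; Q=6: -252; Q=7: -322; Q=8: -428; Q=9: -563.
Profit is highest at Q = 0. Equivalently, the lowest AVC in the table is 67/3 ≈ $22.33 at Q = 3, and P = $8 falls below it — price never covers variable cost, so the firm shuts down and loses only its fixed cost.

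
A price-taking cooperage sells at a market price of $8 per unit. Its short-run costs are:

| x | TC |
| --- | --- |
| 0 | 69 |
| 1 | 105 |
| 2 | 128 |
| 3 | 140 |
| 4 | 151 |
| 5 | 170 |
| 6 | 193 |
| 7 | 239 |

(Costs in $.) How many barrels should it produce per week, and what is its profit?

x = 0 (shut down); profit = -$69

Tabulate TR − TC: x=0: -69; x=1: -97; x=2: -112; x=3: -116; x=4: -119; x=5: -130; x=6: -145; x=7: -183.
Profit is highest at x = 0. Equivalently, the lowest AVC in the table is 101/5 ≈ $20.20 at x = 5, and P = $8 falls below it — price never covers variable cost, so the firm shuts down and loses only its fixed cost.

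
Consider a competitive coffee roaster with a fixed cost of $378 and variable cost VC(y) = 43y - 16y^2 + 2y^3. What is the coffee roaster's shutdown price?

The shutdown price is the minimum of AVC. VC = 43y - 16y^2 + 2y^3, so AVC = 43 - 16y + 2y^2.
dAVC/dy = -16 + 4y = 0 gives y = 4. min AVC = 43 - 16·4 + 2·4^2 = 11.
So the shutdown price is $11.

$11 per unit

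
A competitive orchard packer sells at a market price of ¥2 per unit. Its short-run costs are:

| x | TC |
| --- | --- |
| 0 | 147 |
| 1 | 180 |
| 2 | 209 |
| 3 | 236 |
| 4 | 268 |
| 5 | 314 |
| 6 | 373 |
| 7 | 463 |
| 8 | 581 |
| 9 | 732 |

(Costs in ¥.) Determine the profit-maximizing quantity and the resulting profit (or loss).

x = 0 (shut down); profit = -¥147

Profit at each row (π = 2x − TC): x=0: -147; x=1: -178; x=2: -205; x=3: -230; x=4: -260; x=5: -304; x=6: -361; x=7: -449; x=8: -565; x=9: -714.
Profit is highest at x = 0. Equivalently, the lowest AVC in the table is 89/3 ≈ ¥29.67 at x = 3, and P = ¥2 falls below it — price never covers variable cost, so the firm shuts down and loses only its fixed cost.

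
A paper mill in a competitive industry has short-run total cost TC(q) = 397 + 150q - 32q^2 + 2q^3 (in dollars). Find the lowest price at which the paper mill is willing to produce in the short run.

The firm shuts down when price falls below the minimum of average variable cost. AVC = VC/q = 150 - 32q + 2q^2.
At the minimum of AVC, MC = AVC. MC = 150 - 64q + 6q^2; setting MC = AVC gives 4q^2 - 32q = 0, so q = 8. min AVC = 22.
So the shutdown price is $22.

$22 per unit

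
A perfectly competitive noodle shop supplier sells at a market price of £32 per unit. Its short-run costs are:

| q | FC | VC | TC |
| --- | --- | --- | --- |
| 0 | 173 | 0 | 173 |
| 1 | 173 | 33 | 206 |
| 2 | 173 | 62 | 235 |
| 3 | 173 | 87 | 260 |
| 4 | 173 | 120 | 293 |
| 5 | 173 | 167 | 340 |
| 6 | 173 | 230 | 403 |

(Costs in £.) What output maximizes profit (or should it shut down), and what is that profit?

q = 3; profit = -£164

Compute π = P·q − TC at each output: q=0: -173; q=1: -174; q=2: -171; q=3: -164; q=4: -165; q=5: -180; q=6: -211.
Profit is maximized at q = 3. AVC there is 87/3 = £29 ≤ P, so producing beats shutting down (which would give -£173).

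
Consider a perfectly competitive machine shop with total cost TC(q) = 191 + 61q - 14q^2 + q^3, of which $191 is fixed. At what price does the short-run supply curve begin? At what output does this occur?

$12 per unit, at q = 7

The firm shuts down when price falls below the minimum of average variable cost. AVC = VC/q = 61 - 14q + q^2.
At the minimum of AVC, MC = AVC. MC = 61 - 28q + 3q^2; setting MC = AVC gives 2q^2 - 14q = 0, so q = 7. min AVC = 12.
The firm shuts down for any P below $12.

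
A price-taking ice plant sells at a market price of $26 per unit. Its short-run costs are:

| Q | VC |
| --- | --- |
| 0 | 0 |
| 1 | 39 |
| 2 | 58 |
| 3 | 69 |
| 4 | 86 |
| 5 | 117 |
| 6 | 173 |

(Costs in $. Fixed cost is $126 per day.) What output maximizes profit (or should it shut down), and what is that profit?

Profit at each row (π = 26Q − TC): Q=0: -126; Q=1: -139; Q=2: -132; Q=3: -117; Q=4: -108; Q=5: -113; Q=6: -143.
Profit is maximized at Q = 4. AVC there is 86/4 = $21.50 ≤ P, so producing beats shutting down (which would give -$126).

Q = 4; profit = -$108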